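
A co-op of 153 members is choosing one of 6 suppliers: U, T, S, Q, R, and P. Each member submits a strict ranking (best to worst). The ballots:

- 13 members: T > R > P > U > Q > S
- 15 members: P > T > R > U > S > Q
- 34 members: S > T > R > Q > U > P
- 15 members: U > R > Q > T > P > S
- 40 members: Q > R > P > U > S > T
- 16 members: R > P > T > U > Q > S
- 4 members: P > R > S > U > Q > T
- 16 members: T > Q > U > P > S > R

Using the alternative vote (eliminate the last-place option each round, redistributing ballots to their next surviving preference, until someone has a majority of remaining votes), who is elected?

Round 1: U 15, T 29, S 34, Q 40, R 16, P 19. Eliminate U.
Round 2: T 29, S 34, Q 40, R 31, P 19. Eliminate P.
Round 3: T 44, S 34, Q 40, R 35. Eliminate S.
Round 4: T 78, Q 40, R 35. T has a majority.

T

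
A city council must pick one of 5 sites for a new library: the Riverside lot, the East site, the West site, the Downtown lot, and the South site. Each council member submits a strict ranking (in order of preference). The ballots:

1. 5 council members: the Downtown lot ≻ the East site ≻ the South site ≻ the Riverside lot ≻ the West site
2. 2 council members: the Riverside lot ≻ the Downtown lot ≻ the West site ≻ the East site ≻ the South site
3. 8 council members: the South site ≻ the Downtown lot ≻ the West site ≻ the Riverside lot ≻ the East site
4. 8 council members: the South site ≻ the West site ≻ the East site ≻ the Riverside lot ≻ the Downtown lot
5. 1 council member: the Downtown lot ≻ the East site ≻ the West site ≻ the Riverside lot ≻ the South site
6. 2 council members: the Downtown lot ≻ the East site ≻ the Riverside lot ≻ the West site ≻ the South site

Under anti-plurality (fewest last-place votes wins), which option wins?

the Riverside lot

Last-place votes: the Riverside lot 0, the East site 8, the West site 5, the Downtown lot 8, the South site 5.
the Riverside lot is ranked last by the fewest voters, so the Riverside lot wins.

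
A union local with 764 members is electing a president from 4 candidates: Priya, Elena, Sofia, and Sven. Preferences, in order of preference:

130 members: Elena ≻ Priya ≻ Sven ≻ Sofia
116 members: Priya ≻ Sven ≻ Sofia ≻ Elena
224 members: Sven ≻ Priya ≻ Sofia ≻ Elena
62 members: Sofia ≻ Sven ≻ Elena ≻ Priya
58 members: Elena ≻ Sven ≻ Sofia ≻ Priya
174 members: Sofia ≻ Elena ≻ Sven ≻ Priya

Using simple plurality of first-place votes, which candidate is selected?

First-place votes: Priya 116, Elena 188, Sofia 236, Sven 224.
Sofia has the most first-place votes.

Sofia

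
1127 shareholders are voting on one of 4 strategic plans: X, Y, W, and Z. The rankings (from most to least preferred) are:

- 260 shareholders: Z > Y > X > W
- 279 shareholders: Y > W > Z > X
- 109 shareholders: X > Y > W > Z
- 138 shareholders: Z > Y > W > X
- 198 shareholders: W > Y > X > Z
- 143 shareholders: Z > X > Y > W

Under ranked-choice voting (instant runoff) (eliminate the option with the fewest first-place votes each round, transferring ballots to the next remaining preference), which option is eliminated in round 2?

Round 1: X 109, Y 279, W 198, Z 541. Eliminate X.
Round 2: Y 388, W 198, Z 541. Eliminate W.

W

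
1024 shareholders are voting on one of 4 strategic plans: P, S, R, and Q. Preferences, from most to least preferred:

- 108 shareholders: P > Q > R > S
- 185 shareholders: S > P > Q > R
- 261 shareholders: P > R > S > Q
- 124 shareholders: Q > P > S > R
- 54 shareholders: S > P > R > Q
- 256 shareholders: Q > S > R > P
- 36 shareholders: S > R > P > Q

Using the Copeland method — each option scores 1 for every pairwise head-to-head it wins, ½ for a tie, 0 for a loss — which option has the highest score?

S

P: beats R and Q; loses to S → score 2.
S: beats P, R, and Q → score 3.
R: loses to P, S, and Q → score 0.
Q: beats R; loses to P and S → score 1.
S has the best pairwise record.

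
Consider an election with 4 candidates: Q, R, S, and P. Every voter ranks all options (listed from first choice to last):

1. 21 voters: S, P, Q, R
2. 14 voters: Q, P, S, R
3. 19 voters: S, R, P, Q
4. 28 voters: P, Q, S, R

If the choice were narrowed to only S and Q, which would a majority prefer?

Q

Voters preferring S to Q: 40; preferring Q to S: 42.
Q wins the head-to-head.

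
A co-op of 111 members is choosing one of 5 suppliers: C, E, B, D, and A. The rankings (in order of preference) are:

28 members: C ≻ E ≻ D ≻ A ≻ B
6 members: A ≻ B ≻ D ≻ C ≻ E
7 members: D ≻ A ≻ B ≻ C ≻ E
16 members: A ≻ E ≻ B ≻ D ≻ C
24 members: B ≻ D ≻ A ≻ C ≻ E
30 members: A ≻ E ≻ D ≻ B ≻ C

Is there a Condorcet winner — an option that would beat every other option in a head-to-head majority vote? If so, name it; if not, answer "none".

Checking pairwise contests:
B beats C 83–28.
C beats E 65–46.
E beats B 74–37.
E beats D 74–37.
D beats A 59–52.
Every option loses at least one head-to-head, so there is no Condorcet winner.

none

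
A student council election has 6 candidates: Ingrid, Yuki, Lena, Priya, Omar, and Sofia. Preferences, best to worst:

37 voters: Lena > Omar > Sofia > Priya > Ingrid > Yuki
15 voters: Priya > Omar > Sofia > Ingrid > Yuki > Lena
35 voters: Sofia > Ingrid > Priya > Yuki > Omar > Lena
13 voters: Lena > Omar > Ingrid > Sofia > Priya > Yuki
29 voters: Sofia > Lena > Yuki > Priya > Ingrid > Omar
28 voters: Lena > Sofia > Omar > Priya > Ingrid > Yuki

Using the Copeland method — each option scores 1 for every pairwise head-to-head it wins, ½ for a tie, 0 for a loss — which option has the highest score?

Sofia

Ingrid: beats Yuki; loses to Lena, Priya, Omar, and Sofia → score 1.
Yuki: loses to Ingrid, Lena, Priya, Omar, and Sofia → score 0.
Lena: beats Ingrid, Yuki, Priya, and Omar; loses to Sofia → score 4.
Priya: beats Ingrid, Yuki, and Omar; loses to Lena and Sofia → score 3.
Omar: beats Ingrid and Yuki; loses to Lena, Priya, and Sofia → score 2.
Sofia: beats Ingrid, Yuki, Lena, Priya, and Omar → score 5.
Sofia has the best pairwise record.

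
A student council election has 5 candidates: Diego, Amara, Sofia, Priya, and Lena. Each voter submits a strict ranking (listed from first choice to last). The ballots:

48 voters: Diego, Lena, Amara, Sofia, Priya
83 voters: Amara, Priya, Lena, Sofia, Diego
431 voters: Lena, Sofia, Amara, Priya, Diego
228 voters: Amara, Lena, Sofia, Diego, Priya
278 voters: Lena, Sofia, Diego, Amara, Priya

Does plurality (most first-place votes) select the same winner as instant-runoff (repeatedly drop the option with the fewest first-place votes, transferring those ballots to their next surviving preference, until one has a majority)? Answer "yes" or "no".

yes

Plurality — first-place votes: Diego 48, Amara 311, Sofia 0, Priya 0, Lena 709. Winner: Lena.
Instant-runoff — R1 Diego 48, Amara 311, Sofia 0, Priya 0, Lena 709 (Lena winner). Winner: Lena.
The two methods agree.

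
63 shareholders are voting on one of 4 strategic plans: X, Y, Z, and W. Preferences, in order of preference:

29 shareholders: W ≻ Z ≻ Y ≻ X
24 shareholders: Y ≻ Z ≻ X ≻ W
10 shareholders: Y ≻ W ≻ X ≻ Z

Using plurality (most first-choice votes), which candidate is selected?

First-place votes: X 0, Y 34, Z 0, W 29.
Y has the most first-place votes.

Y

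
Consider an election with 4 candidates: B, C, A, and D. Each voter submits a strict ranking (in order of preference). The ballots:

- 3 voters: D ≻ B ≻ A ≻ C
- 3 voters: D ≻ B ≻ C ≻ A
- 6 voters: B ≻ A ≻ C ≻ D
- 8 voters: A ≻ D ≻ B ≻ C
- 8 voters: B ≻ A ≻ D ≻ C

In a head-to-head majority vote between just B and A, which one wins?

Voters preferring B to A: 20; preferring A to B: 8.
B wins the head-to-head.

B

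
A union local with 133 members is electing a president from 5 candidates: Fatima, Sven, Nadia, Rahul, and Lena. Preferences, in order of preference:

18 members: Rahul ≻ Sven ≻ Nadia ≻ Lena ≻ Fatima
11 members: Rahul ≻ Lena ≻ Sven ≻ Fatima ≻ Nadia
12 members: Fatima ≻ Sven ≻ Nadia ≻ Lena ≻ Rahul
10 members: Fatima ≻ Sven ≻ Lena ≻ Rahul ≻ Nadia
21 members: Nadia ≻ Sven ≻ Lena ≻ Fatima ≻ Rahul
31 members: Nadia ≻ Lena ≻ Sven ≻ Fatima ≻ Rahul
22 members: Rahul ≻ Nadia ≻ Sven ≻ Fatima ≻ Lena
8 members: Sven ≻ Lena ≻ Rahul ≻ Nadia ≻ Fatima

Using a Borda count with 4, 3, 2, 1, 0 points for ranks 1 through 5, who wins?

Fatima: 18·0 + 11·1 + 12·4 + 10·4 + 21·1 + 31·1 + 22·1 + 8·0 = 173
Sven: 18·3 + 11·2 + 12·3 + 10·3 + 21·3 + 31·2 + 22·2 + 8·4 = 343
Nadia: 18·2 + 11·0 + 12·2 + 10·0 + 21·4 + 31·4 + 22·3 + 8·1 = 342
Rahul: 18·4 + 11·4 + 12·0 + 10·1 + 21·0 + 31·0 + 22·4 + 8·2 = 230
Lena: 18·1 + 11·3 + 12·1 + 10·2 + 21·2 + 31·3 + 22·0 + 8·3 = 242
Sven has the highest Borda score (343).

Sven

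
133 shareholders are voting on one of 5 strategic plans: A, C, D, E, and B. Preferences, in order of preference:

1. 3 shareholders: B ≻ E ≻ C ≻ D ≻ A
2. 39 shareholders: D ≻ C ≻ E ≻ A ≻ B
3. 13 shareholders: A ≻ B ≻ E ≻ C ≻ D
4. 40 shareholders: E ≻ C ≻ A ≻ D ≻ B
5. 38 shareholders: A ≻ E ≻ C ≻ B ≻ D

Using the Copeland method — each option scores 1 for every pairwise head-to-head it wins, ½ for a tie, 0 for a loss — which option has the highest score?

A: beats D and B; loses to C and E → score 2.
C: beats A, D, and B; loses to E → score 3.
D: beats B; loses to A, C, and E → score 1.
E: beats A, C, D, and B → score 4.
B: loses to A, C, D, and E → score 0.
E has the best pairwise record.

E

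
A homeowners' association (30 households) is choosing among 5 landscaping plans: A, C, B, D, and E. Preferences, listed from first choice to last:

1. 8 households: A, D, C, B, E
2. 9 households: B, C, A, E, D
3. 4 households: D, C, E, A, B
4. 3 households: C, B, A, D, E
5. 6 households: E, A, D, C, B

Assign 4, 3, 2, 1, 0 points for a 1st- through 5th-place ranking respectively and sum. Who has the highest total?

A

A: 8·4 + 9·2 + 4·1 + 3·2 + 6·3 = 78
C: 8·2 + 9·3 + 4·3 + 3·4 + 6·1 = 73
B: 8·1 + 9·4 + 4·0 + 3·3 + 6·0 = 53
D: 8·3 + 9·0 + 4·4 + 3·1 + 6·2 = 55
E: 8·0 + 9·1 + 4·2 + 3·0 + 6·4 = 41
A has the highest Borda score (78).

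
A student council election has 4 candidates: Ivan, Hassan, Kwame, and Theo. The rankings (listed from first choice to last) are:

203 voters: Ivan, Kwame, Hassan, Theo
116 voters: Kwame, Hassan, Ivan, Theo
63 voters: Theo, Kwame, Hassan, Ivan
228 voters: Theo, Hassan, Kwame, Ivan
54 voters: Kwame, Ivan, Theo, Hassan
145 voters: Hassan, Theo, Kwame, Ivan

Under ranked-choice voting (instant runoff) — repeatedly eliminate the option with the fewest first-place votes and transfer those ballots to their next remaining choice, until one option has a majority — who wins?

Theo

Round 1: Ivan 203, Hassan 145, Kwame 170, Theo 291. Eliminate Hassan.
Round 2: Ivan 203, Kwame 170, Theo 436. Theo has a majority.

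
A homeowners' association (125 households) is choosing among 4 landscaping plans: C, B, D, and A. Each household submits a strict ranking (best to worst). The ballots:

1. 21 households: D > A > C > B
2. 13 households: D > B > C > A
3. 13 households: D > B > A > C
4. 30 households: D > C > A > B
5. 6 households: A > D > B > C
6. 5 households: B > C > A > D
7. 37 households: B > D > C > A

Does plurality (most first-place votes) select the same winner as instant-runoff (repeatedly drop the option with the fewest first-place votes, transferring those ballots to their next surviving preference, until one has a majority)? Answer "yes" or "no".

Plurality — first-place votes: C 0, B 42, D 77, A 6. Winner: D.
Instant-runoff — R1 C 0, B 42, D 77, A 6 (D winner). Winner: D.
The two methods agree.

yes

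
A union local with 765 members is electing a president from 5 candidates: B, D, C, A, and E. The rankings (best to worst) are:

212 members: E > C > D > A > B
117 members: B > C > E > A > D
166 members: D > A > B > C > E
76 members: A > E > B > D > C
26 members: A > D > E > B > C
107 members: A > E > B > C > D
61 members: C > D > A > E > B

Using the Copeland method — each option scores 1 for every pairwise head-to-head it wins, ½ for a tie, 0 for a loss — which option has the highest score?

B: beats C; loses to D, A, and E → score 1.
D: beats B and A; loses to C and E → score 2.
C: beats D and A; loses to B and E → score 2.
A: beats B and E; loses to D and C → score 2.
E: beats B, D, and C; loses to A → score 3.
E has the best pairwise record.

E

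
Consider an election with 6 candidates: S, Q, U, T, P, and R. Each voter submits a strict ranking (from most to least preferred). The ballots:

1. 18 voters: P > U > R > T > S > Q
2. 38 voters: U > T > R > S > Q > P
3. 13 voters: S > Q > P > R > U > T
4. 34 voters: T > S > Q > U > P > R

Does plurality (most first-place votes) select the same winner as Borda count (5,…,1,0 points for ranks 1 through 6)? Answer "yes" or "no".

Plurality — first-place votes: S 13, Q 0, U 38, T 34, P 18, R 0. Winner: U.
Borda — scores: S 295, Q 192, U 343, T 358, P 163, R 194. Winner: T.
The two methods disagree.

no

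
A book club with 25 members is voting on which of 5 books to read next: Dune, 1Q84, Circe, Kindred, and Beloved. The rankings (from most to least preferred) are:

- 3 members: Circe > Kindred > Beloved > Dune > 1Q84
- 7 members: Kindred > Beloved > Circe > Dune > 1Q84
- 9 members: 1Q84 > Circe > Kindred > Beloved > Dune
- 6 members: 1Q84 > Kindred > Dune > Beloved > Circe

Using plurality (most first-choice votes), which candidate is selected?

First-place votes: Dune 0, 1Q84 15, Circe 3, Kindred 7, Beloved 0.
1Q84 has the most first-place votes.

1Q84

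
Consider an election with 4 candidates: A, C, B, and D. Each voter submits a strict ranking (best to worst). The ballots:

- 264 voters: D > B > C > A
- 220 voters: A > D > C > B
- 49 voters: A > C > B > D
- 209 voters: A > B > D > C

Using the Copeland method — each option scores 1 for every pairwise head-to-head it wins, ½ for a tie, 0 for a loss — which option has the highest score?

A: beats C, B, and D → score 3.
C: loses to A, B, and D → score 0.
B: beats C; loses to A and D → score 1.
D: beats C and B; loses to A → score 2.
A has the best pairwise record.

A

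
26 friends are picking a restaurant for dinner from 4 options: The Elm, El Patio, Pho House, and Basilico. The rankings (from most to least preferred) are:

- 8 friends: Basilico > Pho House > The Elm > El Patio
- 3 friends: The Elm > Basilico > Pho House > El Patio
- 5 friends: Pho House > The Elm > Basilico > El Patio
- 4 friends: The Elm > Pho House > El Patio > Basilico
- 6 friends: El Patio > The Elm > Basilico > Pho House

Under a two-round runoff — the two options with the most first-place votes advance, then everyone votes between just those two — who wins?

The Elm

Round 1 first-place votes: The Elm 7, El Patio 6, Pho House 5, Basilico 8.
Basilico and The Elm advance.
Runoff: Basilico is preferred to The Elm by 8 voters; The Elm by 18.
The Elm wins the runoff.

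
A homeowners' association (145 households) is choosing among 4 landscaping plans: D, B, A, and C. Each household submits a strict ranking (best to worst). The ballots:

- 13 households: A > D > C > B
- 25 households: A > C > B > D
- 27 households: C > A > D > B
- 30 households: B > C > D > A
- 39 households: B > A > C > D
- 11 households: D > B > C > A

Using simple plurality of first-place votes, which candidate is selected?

First-place votes: D 11, B 69, A 38, C 27.
B has the most first-place votes.

B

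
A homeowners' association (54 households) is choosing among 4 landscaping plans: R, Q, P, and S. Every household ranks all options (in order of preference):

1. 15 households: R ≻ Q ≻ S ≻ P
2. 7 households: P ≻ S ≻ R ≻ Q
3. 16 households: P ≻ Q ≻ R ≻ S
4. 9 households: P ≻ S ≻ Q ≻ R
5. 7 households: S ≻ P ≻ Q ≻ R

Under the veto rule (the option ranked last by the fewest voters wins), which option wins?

Last-place votes: R 16, Q 7, P 15, S 16.
Q is ranked last by the fewest voters, so Q wins.

Q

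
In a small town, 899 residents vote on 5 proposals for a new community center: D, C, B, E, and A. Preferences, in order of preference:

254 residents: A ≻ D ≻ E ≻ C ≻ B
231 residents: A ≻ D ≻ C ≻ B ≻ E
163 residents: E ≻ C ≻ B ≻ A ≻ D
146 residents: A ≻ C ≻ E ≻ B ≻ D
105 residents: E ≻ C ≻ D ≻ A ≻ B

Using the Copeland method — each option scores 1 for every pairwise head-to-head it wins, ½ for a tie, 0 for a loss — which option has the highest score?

D: beats C, B, and E; loses to A → score 3.
C: beats B; loses to D, E, and A → score 1.
B: loses to D, C, E, and A → score 0.
E: beats C and B; loses to D and A → score 2.
A: beats D, C, B, and E → score 4.
A has the best pairwise record.

A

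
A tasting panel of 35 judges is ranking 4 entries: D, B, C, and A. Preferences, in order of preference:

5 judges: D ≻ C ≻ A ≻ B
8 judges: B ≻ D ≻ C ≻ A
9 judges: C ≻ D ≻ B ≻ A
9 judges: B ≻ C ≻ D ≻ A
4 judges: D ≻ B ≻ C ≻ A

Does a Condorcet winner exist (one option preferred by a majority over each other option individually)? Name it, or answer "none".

none

Checking pairwise contests:
C beats D 18–17.
D beats B 18–17.
B beats C 21–14.
D beats A 35–0.
Every option loses at least one head-to-head, so there is no Condorcet winner.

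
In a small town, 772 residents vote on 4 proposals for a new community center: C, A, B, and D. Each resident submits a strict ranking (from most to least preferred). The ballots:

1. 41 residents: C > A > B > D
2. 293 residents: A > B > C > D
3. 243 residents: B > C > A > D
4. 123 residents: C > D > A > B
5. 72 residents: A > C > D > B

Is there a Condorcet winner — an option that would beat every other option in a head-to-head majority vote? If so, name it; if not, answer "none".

Checking pairwise contests:
B beats C 536–236.
C beats A 407–365.
A beats B 529–243.
C beats D 772–0.
Every option loses at least one head-to-head, so there is no Condorcet winner.

none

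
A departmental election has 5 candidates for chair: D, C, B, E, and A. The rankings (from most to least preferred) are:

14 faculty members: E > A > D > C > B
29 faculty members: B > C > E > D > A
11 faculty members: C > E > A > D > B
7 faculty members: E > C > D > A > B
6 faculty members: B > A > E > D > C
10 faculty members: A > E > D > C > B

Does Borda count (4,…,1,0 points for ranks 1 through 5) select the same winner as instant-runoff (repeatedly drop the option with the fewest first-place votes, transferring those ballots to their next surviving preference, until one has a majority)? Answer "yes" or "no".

Borda — scores: D 108, C 176, B 140, E 217, A 129. Winner: E.
Instant-runoff — R1 D 0, C 11, B 35, E 21, A 10 (D out); R2 C 11, B 35, E 21, A 10 (A out); R3 C 11, B 35, E 31 (C out); R4 B 35, E 42 (E winner). Winner: E.
The two methods agree.

yes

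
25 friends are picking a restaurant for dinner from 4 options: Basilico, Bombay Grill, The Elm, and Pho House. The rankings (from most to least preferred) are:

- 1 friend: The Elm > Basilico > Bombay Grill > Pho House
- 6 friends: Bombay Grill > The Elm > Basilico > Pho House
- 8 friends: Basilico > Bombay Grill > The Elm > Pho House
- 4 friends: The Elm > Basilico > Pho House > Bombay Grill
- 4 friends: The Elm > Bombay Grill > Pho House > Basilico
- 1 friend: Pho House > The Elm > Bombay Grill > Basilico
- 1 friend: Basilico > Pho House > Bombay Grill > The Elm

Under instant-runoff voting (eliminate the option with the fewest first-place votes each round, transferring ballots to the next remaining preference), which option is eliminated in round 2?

Bombay Grill

Round 1: Basilico 9, Bombay Grill 6, The Elm 9, Pho House 1. Eliminate Pho House.
Round 2: Basilico 9, Bombay Grill 6, The Elm 10. Eliminate Bombay Grill.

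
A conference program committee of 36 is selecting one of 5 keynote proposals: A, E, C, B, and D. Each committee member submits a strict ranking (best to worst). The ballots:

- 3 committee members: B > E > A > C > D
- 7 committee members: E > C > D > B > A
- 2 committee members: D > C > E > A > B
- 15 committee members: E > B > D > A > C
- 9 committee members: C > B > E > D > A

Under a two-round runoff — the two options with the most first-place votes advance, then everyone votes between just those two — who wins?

Round 1 first-place votes: A 0, E 22, C 9, B 3, D 2.
E and C advance.
Runoff: E is preferred to C by 25 voters; C by 11.
E wins the runoff.

E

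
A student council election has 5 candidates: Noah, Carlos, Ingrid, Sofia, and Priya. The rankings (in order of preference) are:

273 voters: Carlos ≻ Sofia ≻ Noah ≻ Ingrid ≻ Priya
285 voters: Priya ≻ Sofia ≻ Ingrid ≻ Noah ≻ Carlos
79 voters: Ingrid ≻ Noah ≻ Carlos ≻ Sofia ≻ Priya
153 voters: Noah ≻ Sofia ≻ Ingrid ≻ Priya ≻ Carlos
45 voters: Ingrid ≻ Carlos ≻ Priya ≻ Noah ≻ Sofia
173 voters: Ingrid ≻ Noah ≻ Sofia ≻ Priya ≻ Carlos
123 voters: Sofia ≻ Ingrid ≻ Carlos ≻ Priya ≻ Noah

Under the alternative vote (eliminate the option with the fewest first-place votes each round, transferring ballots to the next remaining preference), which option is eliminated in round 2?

Noah

Round 1: Noah 153, Carlos 273, Ingrid 297, Sofia 123, Priya 285. Eliminate Sofia.
Round 2: Noah 153, Carlos 273, Ingrid 420, Priya 285. Eliminate Noah.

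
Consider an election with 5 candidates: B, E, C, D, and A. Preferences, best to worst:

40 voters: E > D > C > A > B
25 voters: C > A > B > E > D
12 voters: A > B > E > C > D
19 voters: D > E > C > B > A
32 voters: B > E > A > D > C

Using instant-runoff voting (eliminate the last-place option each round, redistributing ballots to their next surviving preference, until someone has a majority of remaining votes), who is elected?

B

Round 1: B 32, E 40, C 25, D 19, A 12. Eliminate A.
Round 2: B 44, E 40, C 25, D 19. Eliminate D.
Round 3: B 44, E 59, C 25. Eliminate C.
Round 4: B 69, E 59. B has a majority.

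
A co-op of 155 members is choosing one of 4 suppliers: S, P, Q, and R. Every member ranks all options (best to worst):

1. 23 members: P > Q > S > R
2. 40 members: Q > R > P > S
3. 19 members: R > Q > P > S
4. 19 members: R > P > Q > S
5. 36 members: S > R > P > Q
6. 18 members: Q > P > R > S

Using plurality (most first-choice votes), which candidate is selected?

First-place votes: S 36, P 23, Q 58, R 38.
Q has the most first-place votes.

Q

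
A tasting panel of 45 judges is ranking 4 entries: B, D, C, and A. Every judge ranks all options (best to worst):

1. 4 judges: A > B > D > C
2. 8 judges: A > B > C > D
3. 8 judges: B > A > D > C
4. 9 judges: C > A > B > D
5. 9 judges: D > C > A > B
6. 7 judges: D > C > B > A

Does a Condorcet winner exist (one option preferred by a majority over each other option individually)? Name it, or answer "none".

Checking pairwise contests:
C beats B 25–20.
B beats D 29–16.
D beats C 28–17.
C beats A 25–20.
Every option loses at least one head-to-head, so there is no Condorcet winner.

none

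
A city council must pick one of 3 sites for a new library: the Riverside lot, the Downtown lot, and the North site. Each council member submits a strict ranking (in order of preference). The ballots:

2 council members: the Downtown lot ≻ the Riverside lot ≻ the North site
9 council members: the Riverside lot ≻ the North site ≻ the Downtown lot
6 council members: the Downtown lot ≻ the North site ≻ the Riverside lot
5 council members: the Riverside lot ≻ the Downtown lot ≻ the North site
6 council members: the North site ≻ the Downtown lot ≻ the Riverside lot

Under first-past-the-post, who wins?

First-place votes: the Riverside lot 14, the Downtown lot 8, the North site 6.
the Riverside lot has the most first-place votes.

the Riverside lot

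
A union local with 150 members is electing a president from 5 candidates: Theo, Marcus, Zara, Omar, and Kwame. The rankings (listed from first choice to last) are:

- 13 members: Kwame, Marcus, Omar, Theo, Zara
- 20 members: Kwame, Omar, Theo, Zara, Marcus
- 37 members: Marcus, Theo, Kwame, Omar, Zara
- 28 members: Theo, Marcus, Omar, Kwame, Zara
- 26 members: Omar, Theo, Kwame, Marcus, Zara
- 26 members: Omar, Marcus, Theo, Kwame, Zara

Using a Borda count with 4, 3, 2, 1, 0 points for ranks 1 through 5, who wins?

Theo

Theo: 13·1 + 20·2 + 37·3 + 28·4 + 26·3 + 26·2 = 406
Marcus: 13·3 + 20·0 + 37·4 + 28·3 + 26·1 + 26·3 = 375
Zara: 13·0 + 20·1 + 37·0 + 28·0 + 26·0 + 26·0 = 20
Omar: 13·2 + 20·3 + 37·1 + 28·2 + 26·4 + 26·4 = 387
Kwame: 13·4 + 20·4 + 37·2 + 28·1 + 26·2 + 26·1 = 312
Theo has the highest Borda score (406).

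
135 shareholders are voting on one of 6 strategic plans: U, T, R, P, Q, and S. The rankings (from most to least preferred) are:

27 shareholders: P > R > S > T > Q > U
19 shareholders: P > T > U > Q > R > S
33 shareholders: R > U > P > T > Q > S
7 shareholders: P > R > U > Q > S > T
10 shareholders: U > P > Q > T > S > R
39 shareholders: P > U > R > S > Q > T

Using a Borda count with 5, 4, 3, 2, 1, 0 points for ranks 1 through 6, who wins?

U: 27·0 + 19·3 + 33·4 + 7·3 + 10·5 + 39·4 = 416
T: 27·2 + 19·4 + 33·2 + 7·0 + 10·2 + 39·0 = 216
R: 27·4 + 19·1 + 33·5 + 7·4 + 10·0 + 39·3 = 437
P: 27·5 + 19·5 + 33·3 + 7·5 + 10·4 + 39·5 = 599
Q: 27·1 + 19·2 + 33·1 + 7·2 + 10·3 + 39·1 = 181
S: 27·3 + 19·0 + 33·0 + 7·1 + 10·1 + 39·2 = 176
P has the highest Borda score (599).

P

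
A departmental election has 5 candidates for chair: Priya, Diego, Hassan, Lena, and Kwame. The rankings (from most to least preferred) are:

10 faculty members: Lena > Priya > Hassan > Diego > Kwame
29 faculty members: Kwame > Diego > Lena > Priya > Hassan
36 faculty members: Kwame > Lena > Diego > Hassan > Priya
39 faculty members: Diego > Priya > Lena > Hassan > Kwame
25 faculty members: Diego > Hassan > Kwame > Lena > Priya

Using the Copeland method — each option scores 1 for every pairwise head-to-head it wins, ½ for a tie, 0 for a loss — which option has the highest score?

Priya: beats Hassan; loses to Diego, Lena, and Kwame → score 1.
Diego: beats Priya, Hassan, Lena, and Kwame → score 4.
Hassan: beats Kwame; loses to Priya, Diego, and Lena → score 1.
Lena: beats Priya and Hassan; loses to Diego and Kwame → score 2.
Kwame: beats Priya and Lena; loses to Diego and Hassan → score 2.
Diego has the best pairwise record.

Diego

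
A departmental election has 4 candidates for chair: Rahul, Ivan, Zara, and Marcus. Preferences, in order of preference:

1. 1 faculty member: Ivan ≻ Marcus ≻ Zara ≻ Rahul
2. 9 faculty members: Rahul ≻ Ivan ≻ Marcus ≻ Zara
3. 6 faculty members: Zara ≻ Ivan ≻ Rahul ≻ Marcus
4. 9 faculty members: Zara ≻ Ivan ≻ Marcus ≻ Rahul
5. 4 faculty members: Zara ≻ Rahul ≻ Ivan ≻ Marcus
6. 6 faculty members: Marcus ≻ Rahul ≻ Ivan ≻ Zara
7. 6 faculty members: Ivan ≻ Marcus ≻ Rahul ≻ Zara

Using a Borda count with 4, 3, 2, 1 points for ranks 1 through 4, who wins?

Rahul: 1·1 + 9·4 + 6·2 + 9·1 + 4·3 + 6·3 + 6·2 = 100
Ivan: 1·4 + 9·3 + 6·3 + 9·3 + 4·2 + 6·2 + 6·4 = 120
Zara: 1·2 + 9·1 + 6·4 + 9·4 + 4·4 + 6·1 + 6·1 = 99
Marcus: 1·3 + 9·2 + 6·1 + 9·2 + 4·1 + 6·4 + 6·3 = 91
Ivan has the highest Borda score (120).

Ivan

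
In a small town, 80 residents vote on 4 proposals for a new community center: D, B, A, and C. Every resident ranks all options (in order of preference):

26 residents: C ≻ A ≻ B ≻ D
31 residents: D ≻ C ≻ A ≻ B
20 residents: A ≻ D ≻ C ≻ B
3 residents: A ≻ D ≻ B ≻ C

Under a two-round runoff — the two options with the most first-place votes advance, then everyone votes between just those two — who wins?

Round 1 first-place votes: D 31, B 0, A 23, C 26.
D and C advance.
Runoff: D is preferred to C by 54 voters; C by 26.
D wins the runoff.

D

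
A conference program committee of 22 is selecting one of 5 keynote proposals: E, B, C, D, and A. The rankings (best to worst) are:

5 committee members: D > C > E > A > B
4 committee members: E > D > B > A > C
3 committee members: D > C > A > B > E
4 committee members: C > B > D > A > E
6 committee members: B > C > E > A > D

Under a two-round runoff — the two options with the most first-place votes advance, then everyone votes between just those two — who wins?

D

Round 1 first-place votes: E 4, B 6, C 4, D 8, A 0.
D and B advance.
Runoff: D is preferred to B by 12 voters; B by 10.
D wins the runoff.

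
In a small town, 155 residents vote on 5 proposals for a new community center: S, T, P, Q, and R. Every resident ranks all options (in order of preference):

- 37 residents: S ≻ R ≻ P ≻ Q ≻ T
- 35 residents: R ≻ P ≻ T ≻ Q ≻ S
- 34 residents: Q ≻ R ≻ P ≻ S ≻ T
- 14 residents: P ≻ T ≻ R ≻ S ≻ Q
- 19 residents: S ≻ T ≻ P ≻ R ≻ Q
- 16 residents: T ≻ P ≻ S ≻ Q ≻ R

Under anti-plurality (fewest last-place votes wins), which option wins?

P

Last-place votes: S 35, T 71, P 0, Q 33, R 16.
P is ranked last by the fewest voters, so P wins.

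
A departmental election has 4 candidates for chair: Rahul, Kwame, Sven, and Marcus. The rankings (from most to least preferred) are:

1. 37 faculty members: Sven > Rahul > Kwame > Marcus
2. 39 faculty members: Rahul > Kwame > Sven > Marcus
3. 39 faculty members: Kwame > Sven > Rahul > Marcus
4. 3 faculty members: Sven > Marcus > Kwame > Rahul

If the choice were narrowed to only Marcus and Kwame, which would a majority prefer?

Voters preferring Marcus to Kwame: 3; preferring Kwame to Marcus: 115.
Kwame wins the head-to-head.

Kwame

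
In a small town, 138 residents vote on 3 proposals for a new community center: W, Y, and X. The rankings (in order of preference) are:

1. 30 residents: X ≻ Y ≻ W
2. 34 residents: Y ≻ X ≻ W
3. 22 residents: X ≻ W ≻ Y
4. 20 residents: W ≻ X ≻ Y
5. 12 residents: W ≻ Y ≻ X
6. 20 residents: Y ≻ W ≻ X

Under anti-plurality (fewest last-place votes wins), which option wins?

X

Last-place votes: W 64, Y 42, X 32.
X is ranked last by the fewest voters, so X wins.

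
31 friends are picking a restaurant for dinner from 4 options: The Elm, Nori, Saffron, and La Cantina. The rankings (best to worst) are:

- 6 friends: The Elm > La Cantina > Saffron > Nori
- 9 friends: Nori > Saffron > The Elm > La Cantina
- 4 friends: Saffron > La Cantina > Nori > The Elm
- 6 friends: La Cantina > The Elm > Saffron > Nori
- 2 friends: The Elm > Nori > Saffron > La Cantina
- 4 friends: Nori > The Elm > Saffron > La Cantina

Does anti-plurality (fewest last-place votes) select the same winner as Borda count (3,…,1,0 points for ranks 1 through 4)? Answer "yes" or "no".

Anti-plurality — last-place votes: The Elm 4, Nori 12, Saffron 0, La Cantina 15. Winner: Saffron.
Borda — scores: The Elm 53, Nori 47, Saffron 48, La Cantina 38. Winner: The Elm.
The two methods disagree.

no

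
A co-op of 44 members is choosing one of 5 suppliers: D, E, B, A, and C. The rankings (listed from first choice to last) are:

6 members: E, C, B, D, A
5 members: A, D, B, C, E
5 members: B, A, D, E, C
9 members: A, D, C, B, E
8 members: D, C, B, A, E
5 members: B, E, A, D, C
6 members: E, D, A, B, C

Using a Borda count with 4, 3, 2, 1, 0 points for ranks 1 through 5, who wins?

D

D: 6·1 + 5·3 + 5·2 + 9·3 + 8·4 + 5·1 + 6·3 = 113
E: 6·4 + 5·0 + 5·1 + 9·0 + 8·0 + 5·3 + 6·4 = 68
B: 6·2 + 5·2 + 5·4 + 9·1 + 8·2 + 5·4 + 6·1 = 93
A: 6·0 + 5·4 + 5·3 + 9·4 + 8·1 + 5·2 + 6·2 = 101
C: 6·3 + 5·1 + 5·0 + 9·2 + 8·3 + 5·0 + 6·0 = 65
D has the highest Borda score (113).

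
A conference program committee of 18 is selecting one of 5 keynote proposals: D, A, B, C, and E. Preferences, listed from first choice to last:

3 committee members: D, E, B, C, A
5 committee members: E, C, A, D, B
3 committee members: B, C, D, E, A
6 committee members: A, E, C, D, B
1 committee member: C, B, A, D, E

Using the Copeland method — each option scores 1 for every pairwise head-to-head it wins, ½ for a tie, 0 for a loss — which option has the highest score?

D: beats B; loses to A, C, and E → score 1.
A: beats D and B; loses to C and E → score 2.
B: loses to D, A, C, and E → score 0.
C: beats D, A, and B; loses to E → score 3.
E: beats D, A, B, and C → score 4.
E has the best pairwise record.

E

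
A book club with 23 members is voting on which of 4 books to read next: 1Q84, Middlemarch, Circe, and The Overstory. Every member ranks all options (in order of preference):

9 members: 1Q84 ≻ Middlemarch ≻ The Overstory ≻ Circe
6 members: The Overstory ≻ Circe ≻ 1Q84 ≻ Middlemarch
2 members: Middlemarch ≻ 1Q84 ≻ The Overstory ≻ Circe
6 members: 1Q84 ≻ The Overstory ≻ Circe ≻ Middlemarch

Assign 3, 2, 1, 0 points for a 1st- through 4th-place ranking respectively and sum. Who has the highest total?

1Q84: 9·3 + 6·1 + 2·2 + 6·3 = 55
Middlemarch: 9·2 + 6·0 + 2·3 + 6·0 = 24
Circe: 9·0 + 6·2 + 2·0 + 6·1 = 18
The Overstory: 9·1 + 6·3 + 2·1 + 6·2 = 41
1Q84 has the highest Borda score (55).

1Q84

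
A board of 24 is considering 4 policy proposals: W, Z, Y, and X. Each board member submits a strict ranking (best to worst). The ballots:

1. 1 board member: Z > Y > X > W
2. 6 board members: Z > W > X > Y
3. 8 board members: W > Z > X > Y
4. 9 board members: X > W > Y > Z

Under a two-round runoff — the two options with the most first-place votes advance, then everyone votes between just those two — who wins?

Round 1 first-place votes: W 8, Z 7, Y 0, X 9.
X and W advance.
Runoff: X is preferred to W by 10 voters; W by 14.
W wins the runoff.

W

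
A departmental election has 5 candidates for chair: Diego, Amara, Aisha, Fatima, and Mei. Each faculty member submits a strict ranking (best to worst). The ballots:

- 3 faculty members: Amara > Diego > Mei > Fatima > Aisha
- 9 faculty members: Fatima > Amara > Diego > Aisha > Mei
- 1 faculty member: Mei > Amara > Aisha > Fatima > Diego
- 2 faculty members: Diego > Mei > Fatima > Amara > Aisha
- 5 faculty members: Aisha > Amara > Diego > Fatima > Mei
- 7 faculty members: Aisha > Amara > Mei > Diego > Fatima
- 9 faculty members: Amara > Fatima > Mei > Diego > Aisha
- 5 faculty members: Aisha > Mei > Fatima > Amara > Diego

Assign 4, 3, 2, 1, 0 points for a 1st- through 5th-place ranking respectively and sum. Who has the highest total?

Amara

Diego: 3·3 + 9·2 + 1·0 + 2·4 + 5·2 + 7·1 + 9·1 + 5·0 = 61
Amara: 3·4 + 9·3 + 1·3 + 2·1 + 5·3 + 7·3 + 9·4 + 5·1 = 121
Aisha: 3·0 + 9·1 + 1·2 + 2·0 + 5·4 + 7·4 + 9·0 + 5·4 = 79
Fatima: 3·1 + 9·4 + 1·1 + 2·2 + 5·1 + 7·0 + 9·3 + 5·2 = 86
Mei: 3·2 + 9·0 + 1·4 + 2·3 + 5·0 + 7·2 + 9·2 + 5·3 = 63
Amara has the highest Borda score (121).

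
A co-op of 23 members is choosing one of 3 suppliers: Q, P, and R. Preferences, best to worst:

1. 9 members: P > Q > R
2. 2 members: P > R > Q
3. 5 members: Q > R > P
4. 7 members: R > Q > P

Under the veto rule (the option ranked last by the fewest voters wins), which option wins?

Q

Last-place votes: Q 2, P 12, R 9.
Q is ranked last by the fewest voters, so Q wins.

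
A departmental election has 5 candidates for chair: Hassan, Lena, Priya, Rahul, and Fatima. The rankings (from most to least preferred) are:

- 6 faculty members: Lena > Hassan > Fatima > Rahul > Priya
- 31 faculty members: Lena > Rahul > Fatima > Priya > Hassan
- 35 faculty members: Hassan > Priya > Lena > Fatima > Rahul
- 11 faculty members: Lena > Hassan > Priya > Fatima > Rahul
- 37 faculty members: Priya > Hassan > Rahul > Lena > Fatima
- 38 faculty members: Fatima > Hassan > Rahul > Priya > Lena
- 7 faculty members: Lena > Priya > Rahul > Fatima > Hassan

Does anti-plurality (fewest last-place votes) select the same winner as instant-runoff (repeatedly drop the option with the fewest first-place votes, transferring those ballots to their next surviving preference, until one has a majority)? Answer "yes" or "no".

Anti-plurality — last-place votes: Hassan 38, Lena 38, Priya 6, Rahul 46, Fatima 37. Winner: Priya.
Instant-runoff — R1 Hassan 35, Lena 55, Priya 37, Rahul 0, Fatima 38 (Rahul out); R2 Hassan 35, Lena 55, Priya 37, Fatima 38 (Hassan out); R3 Lena 55, Priya 72, Fatima 38 (Fatima out); R4 Lena 55, Priya 110 (Priya winner). Winner: Priya.
The two methods agree.

yes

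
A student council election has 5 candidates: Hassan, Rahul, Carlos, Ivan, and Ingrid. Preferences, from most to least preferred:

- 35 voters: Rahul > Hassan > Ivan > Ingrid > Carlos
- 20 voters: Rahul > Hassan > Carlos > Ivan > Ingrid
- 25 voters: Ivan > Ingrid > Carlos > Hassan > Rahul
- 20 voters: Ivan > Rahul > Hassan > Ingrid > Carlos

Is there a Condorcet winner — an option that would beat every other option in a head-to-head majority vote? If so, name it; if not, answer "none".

Rahul

Rahul vs Hassan: 75–25 for Rahul.
Rahul vs Carlos: 75–25 for Rahul.
Rahul vs Ivan: 55–45 for Rahul.
Rahul vs Ingrid: 75–25 for Rahul.
Rahul beats every other option head-to-head.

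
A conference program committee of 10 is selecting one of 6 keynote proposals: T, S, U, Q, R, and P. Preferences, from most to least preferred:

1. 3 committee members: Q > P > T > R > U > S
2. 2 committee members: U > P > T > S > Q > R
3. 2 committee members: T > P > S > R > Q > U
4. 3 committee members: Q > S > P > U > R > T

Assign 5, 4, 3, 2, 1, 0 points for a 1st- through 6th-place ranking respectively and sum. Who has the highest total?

P

T: 3·3 + 2·3 + 2·5 + 3·0 = 25
S: 3·0 + 2·2 + 2·3 + 3·4 = 22
U: 3·1 + 2·5 + 2·0 + 3·2 = 19
Q: 3·5 + 2·1 + 2·1 + 3·5 = 34
R: 3·2 + 2·0 + 2·2 + 3·1 = 13
P: 3·4 + 2·4 + 2·4 + 3·3 = 37
P has the highest Borda score (37).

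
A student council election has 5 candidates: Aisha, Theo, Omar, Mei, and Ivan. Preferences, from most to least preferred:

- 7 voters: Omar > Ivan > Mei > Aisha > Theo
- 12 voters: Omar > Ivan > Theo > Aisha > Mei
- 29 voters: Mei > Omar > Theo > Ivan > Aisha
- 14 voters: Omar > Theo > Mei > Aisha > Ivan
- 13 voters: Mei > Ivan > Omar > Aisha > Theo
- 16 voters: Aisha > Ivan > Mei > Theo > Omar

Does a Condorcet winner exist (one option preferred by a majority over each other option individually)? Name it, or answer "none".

Mei

Mei vs Aisha: 63–28 for Mei.
Mei vs Theo: 65–26 for Mei.
Mei vs Omar: 58–33 for Mei.
Mei vs Ivan: 56–35 for Mei.
Mei beats every other option head-to-head.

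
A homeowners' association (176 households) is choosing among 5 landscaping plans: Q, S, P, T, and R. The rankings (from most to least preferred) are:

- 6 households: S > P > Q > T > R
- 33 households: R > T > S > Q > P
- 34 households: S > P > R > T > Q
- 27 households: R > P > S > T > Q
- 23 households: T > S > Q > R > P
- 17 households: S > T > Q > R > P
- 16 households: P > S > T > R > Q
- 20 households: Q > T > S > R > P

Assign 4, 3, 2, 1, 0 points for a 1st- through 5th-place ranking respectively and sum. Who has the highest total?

S

Q: 6·2 + 33·1 + 34·0 + 27·0 + 23·2 + 17·2 + 16·0 + 20·4 = 205
S: 6·4 + 33·2 + 34·4 + 27·2 + 23·3 + 17·4 + 16·3 + 20·2 = 505
P: 6·3 + 33·0 + 34·3 + 27·3 + 23·0 + 17·0 + 16·4 + 20·0 = 265
T: 6·1 + 33·3 + 34·1 + 27·1 + 23·4 + 17·3 + 16·2 + 20·3 = 401
R: 6·0 + 33·4 + 34·2 + 27·4 + 23·1 + 17·1 + 16·1 + 20·1 = 384
S has the highest Borda score (505).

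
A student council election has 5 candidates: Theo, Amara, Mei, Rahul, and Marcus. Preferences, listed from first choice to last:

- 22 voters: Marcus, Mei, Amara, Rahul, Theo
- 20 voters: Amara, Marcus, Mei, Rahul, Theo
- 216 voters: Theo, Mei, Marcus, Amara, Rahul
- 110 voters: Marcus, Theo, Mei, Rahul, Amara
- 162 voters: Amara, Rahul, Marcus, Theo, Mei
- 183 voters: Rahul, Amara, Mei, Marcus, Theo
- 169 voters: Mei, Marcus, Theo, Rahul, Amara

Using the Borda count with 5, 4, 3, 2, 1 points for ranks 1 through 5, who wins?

Marcus

Theo: 22·1 + 20·1 + 216·5 + 110·4 + 162·2 + 183·1 + 169·3 = 2576
Amara: 22·3 + 20·5 + 216·2 + 110·1 + 162·5 + 183·4 + 169·1 = 2419
Mei: 22·4 + 20·3 + 216·4 + 110·3 + 162·1 + 183·3 + 169·5 = 2898
Rahul: 22·2 + 20·2 + 216·1 + 110·2 + 162·4 + 183·5 + 169·2 = 2421
Marcus: 22·5 + 20·4 + 216·3 + 110·5 + 162·3 + 183·2 + 169·4 = 2916
Marcus has the highest Borda score (2916).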